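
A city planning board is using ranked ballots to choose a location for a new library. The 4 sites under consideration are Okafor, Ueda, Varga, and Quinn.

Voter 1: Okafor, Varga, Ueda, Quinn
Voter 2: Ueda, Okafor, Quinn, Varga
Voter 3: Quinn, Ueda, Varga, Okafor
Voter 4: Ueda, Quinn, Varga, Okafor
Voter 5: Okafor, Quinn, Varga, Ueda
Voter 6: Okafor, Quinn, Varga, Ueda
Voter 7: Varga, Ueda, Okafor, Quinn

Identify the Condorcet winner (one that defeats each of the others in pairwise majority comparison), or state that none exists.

There is no Condorcet winner

Head-to-head results (7 voters total):
Okafor vs Ueda: Ueda wins 4–3.
Okafor vs Varga: Okafor wins 4–3.
Okafor vs Quinn: Okafor wins 5–2.
Ueda vs Varga: Varga wins 4–3.
Ueda vs Quinn: Ueda wins 4–3.
Varga vs Quinn: Quinn wins 5–2.
No candidate beats all others: Okafor beats Varga beats Ueda beats Okafor, a majority cycle.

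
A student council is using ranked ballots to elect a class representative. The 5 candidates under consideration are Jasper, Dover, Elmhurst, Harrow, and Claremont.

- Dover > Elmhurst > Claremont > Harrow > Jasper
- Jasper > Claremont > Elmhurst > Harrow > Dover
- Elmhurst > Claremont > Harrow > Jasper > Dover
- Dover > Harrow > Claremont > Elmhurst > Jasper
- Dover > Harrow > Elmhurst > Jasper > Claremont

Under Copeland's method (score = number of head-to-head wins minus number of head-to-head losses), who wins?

Dover

Pairwise results:
  Jasper vs Dover: Dover wins 3–2.
  Jasper vs Elmhurst: Elmhurst wins 4–1.
  Jasper vs Harrow: Harrow wins 4–1.
  Jasper vs Claremont: Claremont wins 3–2.
  Dover vs Elmhurst: Dover wins 3–2.
  Dover vs Harrow: Dover wins 3–2.
  Dover vs Claremont: Dover wins 3–2.
  Elmhurst vs Harrow: Elmhurst wins 3–2.
  Elmhurst vs Claremont: Elmhurst wins 3–2.
  Harrow vs Claremont: Claremont wins 3–2.
Copeland scores (wins − losses):
  Jasper: 0 − 4 = -4
  Dover: 4 − 0 = 4
  Elmhurst: 3 − 1 = 2
  Harrow: 1 − 3 = -2
  Claremont: 2 − 2 = 0
Dover has the best Copeland score.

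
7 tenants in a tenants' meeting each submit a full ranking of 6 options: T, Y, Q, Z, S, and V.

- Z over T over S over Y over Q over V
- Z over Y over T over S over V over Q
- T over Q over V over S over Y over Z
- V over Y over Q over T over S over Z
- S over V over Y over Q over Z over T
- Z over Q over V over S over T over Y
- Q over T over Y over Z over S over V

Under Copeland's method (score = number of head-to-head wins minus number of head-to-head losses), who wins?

Q

Pairwise results:
  T vs Y: T wins 4–3.
  T vs Q: Q wins 4–3.
  T vs Z: Z wins 4–3.
  T vs S: T wins 5–2.
  T vs V: T wins 4–3.
  Y vs Q: Y wins 4–3.
  Y vs Z: Y wins 4–3.
  Y vs S: S wins 4–3.
  Y vs V: V wins 4–3.
  Q vs Z: Q wins 4–3.
  Q vs S: Q wins 4–3.
  Q vs V: Q wins 4–3.
  Z vs S: Z wins 4–3.
  Z vs V: Z wins 4–3.
  S vs V: S wins 4–3.
Copeland scores (wins − losses):
  T: 3 − 2 = 1
  Y: 2 − 3 = -1
  Q: 4 − 1 = 3
  Z: 3 − 2 = 1
  S: 2 − 3 = -1
  V: 1 − 4 = -3
Q has the best Copeland score.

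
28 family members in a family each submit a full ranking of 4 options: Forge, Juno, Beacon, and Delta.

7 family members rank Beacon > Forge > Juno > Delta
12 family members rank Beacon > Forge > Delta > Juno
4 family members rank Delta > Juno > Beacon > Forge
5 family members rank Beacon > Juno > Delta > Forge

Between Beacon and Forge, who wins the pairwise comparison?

Beacon

Ballots ranking Beacon above Forge: 7+12+4+5 = 28.
Ballots ranking Forge above Beacon: 0.
Beacon wins the head-to-head, 28–0.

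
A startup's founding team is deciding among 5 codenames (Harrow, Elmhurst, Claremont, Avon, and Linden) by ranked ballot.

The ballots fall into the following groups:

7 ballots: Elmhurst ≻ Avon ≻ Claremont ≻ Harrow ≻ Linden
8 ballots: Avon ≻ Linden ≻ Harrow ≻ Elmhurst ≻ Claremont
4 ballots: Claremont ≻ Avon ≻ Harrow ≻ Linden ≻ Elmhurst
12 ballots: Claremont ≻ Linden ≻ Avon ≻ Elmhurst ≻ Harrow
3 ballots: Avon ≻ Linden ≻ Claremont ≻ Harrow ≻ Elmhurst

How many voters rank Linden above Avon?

12

Ballots ranking Linden above Avon: 12.
Ballots ranking Avon above Linden: 7+8+4+3 = 22.
So 12 of 34 voters prefer Linden to Avon.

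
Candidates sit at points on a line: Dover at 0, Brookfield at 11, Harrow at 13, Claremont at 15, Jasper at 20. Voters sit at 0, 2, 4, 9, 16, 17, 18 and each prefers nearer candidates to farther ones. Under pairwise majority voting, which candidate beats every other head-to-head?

Brookfield

With single-peaked preferences on a line, the Condorcet winner is the candidate closest to the median voter.
The median voter (position 9) is closest to Brookfield at 11.
Check: Brookfield vs Dover — voters closer to Brookfield: 4 of 7.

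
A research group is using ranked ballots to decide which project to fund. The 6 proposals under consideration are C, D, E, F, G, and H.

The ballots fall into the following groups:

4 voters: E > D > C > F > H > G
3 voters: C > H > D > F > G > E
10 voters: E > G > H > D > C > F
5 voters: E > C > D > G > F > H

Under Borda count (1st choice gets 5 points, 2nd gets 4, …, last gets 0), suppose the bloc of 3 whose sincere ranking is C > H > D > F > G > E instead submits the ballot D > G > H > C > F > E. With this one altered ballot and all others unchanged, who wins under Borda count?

E

Borda totals with the altered ballot: C 48, D 66, E 95, F 16, G 62, H 43.
The winner is unchanged: still E.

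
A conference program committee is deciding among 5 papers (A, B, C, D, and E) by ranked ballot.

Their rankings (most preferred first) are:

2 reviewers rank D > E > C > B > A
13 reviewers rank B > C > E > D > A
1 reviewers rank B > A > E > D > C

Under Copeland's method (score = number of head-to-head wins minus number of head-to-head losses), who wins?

B

Pairwise results:
  A vs B: B wins 16–0.
  A vs C: C wins 15–1.
  A vs D: D wins 15–1.
  A vs E: E wins 15–1.
  B vs C: B wins 14–2.
  B vs D: B wins 14–2.
  B vs E: B wins 14–2.
  C vs D: C wins 13–3.
  C vs E: C wins 13–3.
  D vs E: E wins 14–2.
Copeland scores (wins − losses):
  A: 0 − 4 = -4
  B: 4 − 0 = 4
  C: 3 − 1 = 2
  D: 1 − 3 = -2
  E: 2 − 2 = 0
B has the best Copeland score.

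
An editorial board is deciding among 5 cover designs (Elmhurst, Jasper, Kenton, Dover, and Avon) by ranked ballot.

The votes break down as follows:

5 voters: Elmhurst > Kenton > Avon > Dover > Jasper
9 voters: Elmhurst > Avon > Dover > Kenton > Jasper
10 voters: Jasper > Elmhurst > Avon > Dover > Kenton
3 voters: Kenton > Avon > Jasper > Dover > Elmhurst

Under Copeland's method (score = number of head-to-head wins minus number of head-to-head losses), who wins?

Pairwise results:
  Elmhurst vs Jasper: Elmhurst wins 14–13.
  Elmhurst vs Kenton: Elmhurst wins 24–3.
  Elmhurst vs Dover: Elmhurst wins 24–3.
  Elmhurst vs Avon: Elmhurst wins 24–3.
  Jasper vs Kenton: Kenton wins 17–10.
  Jasper vs Dover: Dover wins 14–13.
  Jasper vs Avon: Avon wins 17–10.
  Kenton vs Dover: Dover wins 19–8.
  Kenton vs Avon: Avon wins 19–8.
  Dover vs Avon: Avon wins 27–0.
Copeland scores (wins − losses):
  Elmhurst: 4 − 0 = 4
  Jasper: 0 − 4 = -4
  Kenton: 1 − 3 = -2
  Dover: 2 − 2 = 0
  Avon: 3 − 1 = 2
Elmhurst has the best Copeland score.

Elmhurst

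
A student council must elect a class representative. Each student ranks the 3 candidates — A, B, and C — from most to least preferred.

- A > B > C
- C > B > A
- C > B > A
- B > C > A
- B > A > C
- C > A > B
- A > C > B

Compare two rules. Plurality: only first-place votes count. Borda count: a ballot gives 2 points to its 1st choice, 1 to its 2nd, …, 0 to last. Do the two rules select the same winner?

Plurality first-place counts: A 2, B 2, C 3 → C.
Borda totals: A 6, B 7, C 8 → C.
The two rules agree on C.

Yes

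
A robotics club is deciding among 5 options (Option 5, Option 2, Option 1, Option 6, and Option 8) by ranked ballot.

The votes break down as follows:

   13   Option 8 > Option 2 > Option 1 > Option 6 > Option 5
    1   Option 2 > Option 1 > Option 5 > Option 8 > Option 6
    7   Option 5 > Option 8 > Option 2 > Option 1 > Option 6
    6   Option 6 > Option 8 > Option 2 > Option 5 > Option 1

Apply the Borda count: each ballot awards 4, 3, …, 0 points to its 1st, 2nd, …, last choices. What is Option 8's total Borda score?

Borda scores:
  Option 5: 13·0 + 2 + 7·4 + 6·1 = 36
  Option 2: 13·3 + 4 + 7·2 + 6·2 = 69
  Option 1: 13·2 + 3 + 7·1 + 6·0 = 36
  Option 6: 13·1 + 0 + 7·0 + 6·4 = 37
  Option 8: 13·4 + 1 + 7·3 + 6·3 = 92

92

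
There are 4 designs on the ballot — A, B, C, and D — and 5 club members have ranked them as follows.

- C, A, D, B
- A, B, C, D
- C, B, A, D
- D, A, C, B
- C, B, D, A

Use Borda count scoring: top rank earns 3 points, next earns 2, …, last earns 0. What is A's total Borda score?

Borda scores:
  A: 2 + 3 + 1 + 2 + 0 = 8
  B: 0 + 2 + 2 + 0 + 2 = 6
  C: 3 + 1 + 3 + 1 + 3 = 11
  D: 1 + 0 + 0 + 3 + 1 = 5

8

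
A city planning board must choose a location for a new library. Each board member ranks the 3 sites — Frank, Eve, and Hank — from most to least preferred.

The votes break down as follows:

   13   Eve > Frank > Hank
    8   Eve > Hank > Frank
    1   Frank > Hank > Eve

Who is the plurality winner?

Eve

First-place vote totals:
  Frank: 1
  Eve: 21
  Hank: 0
Eve has the most first-place votes.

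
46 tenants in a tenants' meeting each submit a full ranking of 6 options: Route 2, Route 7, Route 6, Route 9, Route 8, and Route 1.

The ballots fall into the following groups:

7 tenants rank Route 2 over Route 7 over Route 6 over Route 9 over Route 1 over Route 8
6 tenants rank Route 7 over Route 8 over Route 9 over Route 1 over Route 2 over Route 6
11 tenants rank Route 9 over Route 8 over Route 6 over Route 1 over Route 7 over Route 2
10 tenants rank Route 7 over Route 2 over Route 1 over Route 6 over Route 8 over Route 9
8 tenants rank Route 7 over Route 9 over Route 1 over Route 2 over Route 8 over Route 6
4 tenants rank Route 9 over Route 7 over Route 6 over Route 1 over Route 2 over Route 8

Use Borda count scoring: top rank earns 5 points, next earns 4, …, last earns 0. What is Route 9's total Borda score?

Borda scores:
  Route 2: 7·5 + 6·1 + 11·0 + 10·4 + 8·2 + 4·1 = 101
  Route 7: 7·4 + 6·5 + 11·1 + 10·5 + 8·5 + 4·4 = 175
  Route 6: 7·3 + 6·0 + 11·3 + 10·2 + 8·0 + 4·3 = 86
  Route 9: 7·2 + 6·3 + 11·5 + 10·0 + 8·4 + 4·5 = 139
  Route 8: 7·0 + 6·4 + 11·4 + 10·1 + 8·1 + 4·0 = 86
  Route 1: 7·1 + 6·2 + 11·2 + 10·3 + 8·3 + 4·2 = 103

139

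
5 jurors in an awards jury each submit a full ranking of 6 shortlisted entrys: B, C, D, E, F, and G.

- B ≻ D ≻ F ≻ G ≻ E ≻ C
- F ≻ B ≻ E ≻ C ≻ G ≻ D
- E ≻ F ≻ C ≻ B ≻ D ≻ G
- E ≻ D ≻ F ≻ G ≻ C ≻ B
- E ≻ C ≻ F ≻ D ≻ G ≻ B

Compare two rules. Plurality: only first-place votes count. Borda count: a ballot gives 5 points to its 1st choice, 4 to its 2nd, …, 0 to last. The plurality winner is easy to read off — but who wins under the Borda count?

Plurality first-place counts: B 1, C 0, D 0, E 3, F 1, G 0 → E.
Borda totals: B 11, C 10, D 11, E 19, F 18, G 6 → E.

E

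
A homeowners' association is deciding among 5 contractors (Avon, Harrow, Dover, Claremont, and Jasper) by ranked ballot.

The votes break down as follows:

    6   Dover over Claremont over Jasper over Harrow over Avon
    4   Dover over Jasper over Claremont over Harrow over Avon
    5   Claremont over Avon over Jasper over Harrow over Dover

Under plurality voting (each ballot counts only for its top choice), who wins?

Dover

First-place vote totals:
  Avon: 0
  Harrow: 0
  Dover: 10
  Claremont: 5
  Jasper: 0
Dover has the most first-place votes.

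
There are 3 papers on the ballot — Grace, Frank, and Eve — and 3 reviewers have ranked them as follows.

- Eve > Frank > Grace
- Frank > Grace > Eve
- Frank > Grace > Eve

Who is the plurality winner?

First-place vote totals:
  Grace: 0
  Frank: 2
  Eve: 1
Frank has the most first-place votes.

Frank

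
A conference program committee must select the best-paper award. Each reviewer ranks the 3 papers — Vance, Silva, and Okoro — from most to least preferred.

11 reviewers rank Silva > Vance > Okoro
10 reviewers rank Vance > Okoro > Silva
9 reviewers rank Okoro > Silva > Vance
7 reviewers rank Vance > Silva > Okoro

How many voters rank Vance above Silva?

17

Ballots ranking Vance above Silva: 10+7 = 17.
Ballots ranking Silva above Vance: 11+9 = 20.
So 17 of 37 voters prefer Vance to Silva.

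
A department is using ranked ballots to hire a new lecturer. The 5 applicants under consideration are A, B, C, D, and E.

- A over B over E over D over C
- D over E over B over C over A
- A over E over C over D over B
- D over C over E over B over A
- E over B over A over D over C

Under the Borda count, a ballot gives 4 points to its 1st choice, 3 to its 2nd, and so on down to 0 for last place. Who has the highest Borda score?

Borda scores:
  A: 4 + 0 + 4 + 0 + 2 = 10
  B: 3 + 2 + 0 + 1 + 3 = 9
  C: 0 + 1 + 2 + 3 + 0 = 6
  D: 1 + 4 + 1 + 4 + 1 = 11
  E: 2 + 3 + 3 + 2 + 4 = 14
E has the highest total.

E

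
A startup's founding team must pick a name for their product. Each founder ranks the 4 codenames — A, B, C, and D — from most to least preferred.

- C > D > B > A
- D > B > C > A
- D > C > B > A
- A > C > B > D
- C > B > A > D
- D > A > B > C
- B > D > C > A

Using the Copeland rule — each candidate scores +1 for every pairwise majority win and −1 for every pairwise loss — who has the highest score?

D

Pairwise results:
  A vs B: B wins 5–2.
  A vs C: C wins 5–2.
  A vs D: D wins 5–2.
  B vs C: C wins 4–3.
  B vs D: D wins 4–3.
  C vs D: D wins 4–3.
Copeland scores (wins − losses):
  A: 0 − 3 = -3
  B: 1 − 2 = -1
  C: 2 − 1 = 1
  D: 3 − 0 = 3
D has the best Copeland score.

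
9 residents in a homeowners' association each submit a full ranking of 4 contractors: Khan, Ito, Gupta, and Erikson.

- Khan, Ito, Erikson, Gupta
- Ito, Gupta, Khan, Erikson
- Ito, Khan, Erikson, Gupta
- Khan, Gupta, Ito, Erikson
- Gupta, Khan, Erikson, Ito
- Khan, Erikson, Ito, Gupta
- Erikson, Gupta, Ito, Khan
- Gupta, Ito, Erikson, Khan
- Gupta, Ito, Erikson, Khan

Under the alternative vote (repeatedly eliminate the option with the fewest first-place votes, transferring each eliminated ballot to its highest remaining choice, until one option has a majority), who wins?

Round 1: Khan 3, Gupta 3, Ito 2, Erikson 1. Erikson has the fewest and is eliminated.
Round 2: Gupta 4, Khan 3, Ito 2. Ito has the fewest and is eliminated.
Round 3: Gupta 5, Khan 4. Gupta has a majority.

Gupta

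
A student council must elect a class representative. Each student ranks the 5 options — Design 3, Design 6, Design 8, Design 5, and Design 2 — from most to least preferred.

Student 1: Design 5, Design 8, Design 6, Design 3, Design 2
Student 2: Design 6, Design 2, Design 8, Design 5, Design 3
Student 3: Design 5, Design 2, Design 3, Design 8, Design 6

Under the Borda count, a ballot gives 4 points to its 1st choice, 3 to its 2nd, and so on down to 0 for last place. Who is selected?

Design 5

Borda scores:
  Design 3: 1 + 0 + 2 = 3
  Design 6: 2 + 4 + 0 = 6
  Design 8: 3 + 2 + 1 = 6
  Design 5: 4 + 1 + 4 = 9
  Design 2: 0 + 3 + 3 = 6
Design 5 has the highest total.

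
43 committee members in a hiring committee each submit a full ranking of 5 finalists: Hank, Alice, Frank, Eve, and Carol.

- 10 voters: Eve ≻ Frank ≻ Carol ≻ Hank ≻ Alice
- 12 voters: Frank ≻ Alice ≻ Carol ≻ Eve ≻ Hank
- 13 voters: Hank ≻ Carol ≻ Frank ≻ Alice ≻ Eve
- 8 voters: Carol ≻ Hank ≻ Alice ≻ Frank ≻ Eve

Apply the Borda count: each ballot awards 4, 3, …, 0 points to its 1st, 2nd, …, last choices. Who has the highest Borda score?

Carol

Borda scores:
  Hank: 10·1 + 12·0 + 13·4 + 8·3 = 86
  Alice: 10·0 + 12·3 + 13·1 + 8·2 = 65
  Frank: 10·3 + 12·4 + 13·2 + 8·1 = 112
  Eve: 10·4 + 12·1 + 13·0 + 8·0 = 52
  Carol: 10·2 + 12·2 + 13·3 + 8·4 = 115
Carol has the highest total.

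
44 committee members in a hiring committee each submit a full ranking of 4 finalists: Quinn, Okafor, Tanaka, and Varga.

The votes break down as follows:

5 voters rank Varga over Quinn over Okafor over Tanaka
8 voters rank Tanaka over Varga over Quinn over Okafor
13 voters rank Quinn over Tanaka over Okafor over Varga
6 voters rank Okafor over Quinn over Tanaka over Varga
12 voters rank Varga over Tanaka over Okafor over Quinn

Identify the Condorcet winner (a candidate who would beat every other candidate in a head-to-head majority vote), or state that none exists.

Head-to-head results (44 voters total):
Quinn vs Okafor: Quinn wins 26–18.
Quinn vs Tanaka: Quinn wins 24–20.
Quinn vs Varga: Varga wins 25–19.
Okafor vs Tanaka: Tanaka wins 33–11.
Okafor vs Varga: Varga wins 25–19.
Tanaka vs Varga: Tanaka wins 27–17.
No candidate beats all others: Quinn beats Tanaka beats Varga beats Quinn, a majority cycle.

No Condorcet winner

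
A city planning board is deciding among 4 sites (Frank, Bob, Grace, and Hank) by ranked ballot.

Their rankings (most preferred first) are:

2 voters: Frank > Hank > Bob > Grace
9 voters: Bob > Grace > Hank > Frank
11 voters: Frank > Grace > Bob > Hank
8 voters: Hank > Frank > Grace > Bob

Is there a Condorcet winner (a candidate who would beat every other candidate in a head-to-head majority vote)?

No

Head-to-head results (30 voters total):
Frank vs Bob: Frank wins 21–9.
Frank vs Grace: Frank wins 21–9.
Frank vs Hank: Hank wins 17–13.
Bob vs Grace: Grace wins 19–11.
Bob vs Hank: Bob wins 20–10.
Grace vs Hank: Grace wins 20–10.
No candidate beats all others: Frank beats Bob beats Hank beats Frank, a majority cycle.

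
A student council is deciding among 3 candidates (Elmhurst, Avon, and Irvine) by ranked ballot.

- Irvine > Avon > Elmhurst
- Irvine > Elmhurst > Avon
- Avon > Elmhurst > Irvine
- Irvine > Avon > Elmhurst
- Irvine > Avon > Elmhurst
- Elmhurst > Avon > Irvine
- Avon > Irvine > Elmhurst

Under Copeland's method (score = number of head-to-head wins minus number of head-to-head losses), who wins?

Irvine

Pairwise results:
  Elmhurst vs Avon: Avon wins 5–2.
  Elmhurst vs Irvine: Irvine wins 5–2.
  Avon vs Irvine: Irvine wins 4–3.
Copeland scores (wins − losses):
  Elmhurst: 0 − 2 = -2
  Avon: 1 − 1 = 0
  Irvine: 2 − 0 = 2
Irvine has the best Copeland score.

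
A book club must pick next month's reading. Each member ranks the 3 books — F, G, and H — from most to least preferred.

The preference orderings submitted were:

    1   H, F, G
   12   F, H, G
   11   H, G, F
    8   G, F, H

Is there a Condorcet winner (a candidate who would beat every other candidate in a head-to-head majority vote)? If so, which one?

No Condorcet winner

Head-to-head results (32 voters total):
F vs G: G wins 19–13.
F vs H: F wins 20–12.
G vs H: H wins 24–8.
No candidate beats all others: F beats H beats G beats F, a majority cycle.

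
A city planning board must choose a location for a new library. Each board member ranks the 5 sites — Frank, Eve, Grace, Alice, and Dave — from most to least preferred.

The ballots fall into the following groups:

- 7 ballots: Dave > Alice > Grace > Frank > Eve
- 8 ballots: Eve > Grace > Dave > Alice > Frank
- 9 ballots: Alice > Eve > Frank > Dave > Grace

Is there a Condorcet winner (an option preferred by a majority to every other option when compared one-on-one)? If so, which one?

None — there is no Condorcet winner

Head-to-head results (24 voters total):
Frank vs Eve: Eve wins 17–7.
Frank vs Grace: Grace wins 15–9.
Frank vs Alice: Alice wins 24–0.
Frank vs Dave: Dave wins 15–9.
Eve vs Grace: Eve wins 17–7.
Eve vs Alice: Alice wins 16–8.
Eve vs Dave: Eve wins 17–7.
Grace vs Alice: Alice wins 16–8.
Grace vs Dave: Dave wins 16–8.
Alice vs Dave: Dave wins 15–9.
No candidate beats all others: Eve beats Dave beats Alice beats Eve, a majority cycle.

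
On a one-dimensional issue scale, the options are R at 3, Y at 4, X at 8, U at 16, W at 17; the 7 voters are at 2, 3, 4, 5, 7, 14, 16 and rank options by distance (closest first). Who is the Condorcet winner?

Y

With single-peaked preferences on a line, the Condorcet winner is the candidate closest to the median voter.
The median voter (position 5) is closest to Y at 4.
Check: Y vs R — voters closer to Y: 5 of 7.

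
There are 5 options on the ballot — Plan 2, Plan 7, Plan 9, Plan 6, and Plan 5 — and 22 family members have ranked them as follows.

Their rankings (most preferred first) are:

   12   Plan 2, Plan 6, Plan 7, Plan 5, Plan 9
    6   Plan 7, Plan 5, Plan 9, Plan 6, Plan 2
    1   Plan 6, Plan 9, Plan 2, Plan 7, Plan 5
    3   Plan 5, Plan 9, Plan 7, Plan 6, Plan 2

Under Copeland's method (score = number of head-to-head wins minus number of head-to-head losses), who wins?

Pairwise results:
  Plan 2 vs Plan 7: Plan 2 wins 13–9.
  Plan 2 vs Plan 9: Plan 2 wins 12–10.
  Plan 2 vs Plan 6: Plan 2 wins 12–10.
  Plan 2 vs Plan 5: Plan 2 wins 13–9.
  Plan 7 vs Plan 9: Plan 7 wins 18–4.
  Plan 7 vs Plan 6: Plan 6 wins 13–9.
  Plan 7 vs Plan 5: Plan 7 wins 19–3.
  Plan 9 vs Plan 6: Plan 6 wins 13–9.
  Plan 9 vs Plan 5: Plan 5 wins 21–1.
  Plan 6 vs Plan 5: Plan 6 wins 13–9.
Copeland scores (wins − losses):
  Plan 2: 4 − 0 = 4
  Plan 7: 2 − 2 = 0
  Plan 9: 0 − 4 = -4
  Plan 6: 3 − 1 = 2
  Plan 5: 1 − 3 = -2
Plan 2 has the best Copeland score.

Plan 2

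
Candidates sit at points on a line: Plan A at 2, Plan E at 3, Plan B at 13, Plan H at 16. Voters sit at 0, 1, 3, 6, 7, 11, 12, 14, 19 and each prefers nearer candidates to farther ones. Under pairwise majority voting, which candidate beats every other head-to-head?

With single-peaked preferences on a line, the Condorcet winner is the candidate closest to the median voter.
The median voter (position 7) is closest to Plan E at 3.
Check: Plan E vs Plan A — voters closer to Plan E: 7 of 9.

Plan E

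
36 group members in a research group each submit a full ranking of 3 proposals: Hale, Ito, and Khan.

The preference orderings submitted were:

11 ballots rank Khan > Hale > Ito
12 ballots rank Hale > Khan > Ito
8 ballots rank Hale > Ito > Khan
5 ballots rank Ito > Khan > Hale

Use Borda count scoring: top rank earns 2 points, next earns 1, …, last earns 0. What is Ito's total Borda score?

18

Borda scores:
  Hale: 11·1 + 12·2 + 8·2 + 5·0 = 51
  Ito: 11·0 + 12·0 + 8·1 + 5·2 = 18
  Khan: 11·2 + 12·1 + 8·0 + 5·1 = 39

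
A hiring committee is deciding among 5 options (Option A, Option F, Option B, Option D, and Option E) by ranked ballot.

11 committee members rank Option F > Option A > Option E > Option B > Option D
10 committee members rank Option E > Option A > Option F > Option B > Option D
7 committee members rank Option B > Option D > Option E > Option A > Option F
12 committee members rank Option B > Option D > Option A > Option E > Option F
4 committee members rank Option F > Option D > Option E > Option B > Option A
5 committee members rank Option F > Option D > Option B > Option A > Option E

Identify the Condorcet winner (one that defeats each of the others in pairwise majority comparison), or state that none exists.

Head-to-head results (49 voters total):
Option A vs Option F: Option A wins 29–20.
Option A vs Option B: Option B wins 28–21.
Option A vs Option D: Option D wins 28–21.
Option A vs Option E: Option A wins 28–21.
Option F vs Option B: Option F wins 30–19.
Option F vs Option D: Option F wins 30–19.
Option F vs Option E: Option E wins 29–20.
Option B vs Option D: Option B wins 40–9.
Option B vs Option E: Option E wins 25–24.
Option D vs Option E: Option D wins 28–21.
No candidate beats all others: Option A beats Option F beats Option B beats Option A, a majority cycle.

There is no Condorcet winner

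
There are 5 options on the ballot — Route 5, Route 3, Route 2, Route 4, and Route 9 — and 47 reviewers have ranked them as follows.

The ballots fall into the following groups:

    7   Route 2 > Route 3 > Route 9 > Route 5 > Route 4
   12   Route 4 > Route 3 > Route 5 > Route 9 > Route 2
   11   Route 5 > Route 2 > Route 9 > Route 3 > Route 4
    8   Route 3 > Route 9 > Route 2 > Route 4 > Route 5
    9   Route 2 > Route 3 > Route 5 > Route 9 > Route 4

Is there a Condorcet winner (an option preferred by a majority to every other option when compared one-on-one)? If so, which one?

Route 2

Head-to-head results (47 voters total):
Route 5 vs Route 3: Route 3 wins 36–11.
Route 5 vs Route 2: Route 2 wins 24–23.
Route 5 vs Route 4: Route 5 wins 27–20.
Route 5 vs Route 9: Route 5 wins 32–15.
Route 3 vs Route 2: Route 2 wins 27–20.
Route 3 vs Route 4: Route 3 wins 35–12.
Route 3 vs Route 9: Route 3 wins 36–11.
Route 2 vs Route 4: Route 2 wins 35–12.
Route 2 vs Route 9: Route 2 wins 27–20.
Route 4 vs Route 9: Route 9 wins 35–12.
Route 2 beats each rival — Route 5 (24–23), Route 3 (27–20), Route 4 (35–12), Route 9 (27–20) — so Route 2 is the Condorcet winner.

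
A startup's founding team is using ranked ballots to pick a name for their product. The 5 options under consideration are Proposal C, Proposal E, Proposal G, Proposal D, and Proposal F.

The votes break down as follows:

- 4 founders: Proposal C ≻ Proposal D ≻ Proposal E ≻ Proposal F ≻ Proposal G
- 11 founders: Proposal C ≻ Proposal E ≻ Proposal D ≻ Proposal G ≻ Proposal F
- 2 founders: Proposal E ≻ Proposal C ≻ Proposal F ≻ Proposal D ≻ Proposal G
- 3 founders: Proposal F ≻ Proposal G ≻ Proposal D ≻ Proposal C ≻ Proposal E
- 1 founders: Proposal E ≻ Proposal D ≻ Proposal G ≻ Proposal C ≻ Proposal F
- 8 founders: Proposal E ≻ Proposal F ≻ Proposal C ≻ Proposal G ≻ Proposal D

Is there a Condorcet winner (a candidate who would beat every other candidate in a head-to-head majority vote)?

Head-to-head results (29 voters total):
Proposal C vs Proposal E: Proposal C wins 18–11.
Proposal C vs Proposal G: Proposal C wins 25–4.
Proposal C vs Proposal D: Proposal C wins 25–4.
Proposal C vs Proposal F: Proposal C wins 18–11.
Proposal E vs Proposal G: Proposal E wins 26–3.
Proposal E vs Proposal D: Proposal E wins 22–7.
Proposal E vs Proposal F: Proposal E wins 26–3.
Proposal G vs Proposal D: Proposal D wins 18–11.
Proposal G vs Proposal F: Proposal F wins 17–12.
Proposal D vs Proposal F: Proposal D wins 16–13.
Proposal C beats each rival — Proposal E (18–11), Proposal G (25–4), Proposal D (25–4), Proposal F (18–11) — so Proposal C is the Condorcet winner.

Yes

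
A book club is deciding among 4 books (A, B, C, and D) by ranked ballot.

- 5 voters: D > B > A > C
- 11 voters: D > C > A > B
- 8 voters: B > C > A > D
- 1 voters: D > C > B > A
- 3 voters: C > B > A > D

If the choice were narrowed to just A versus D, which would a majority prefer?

Ballots ranking A above D: 8+3 = 11.
Ballots ranking D above A: 5+11+1 = 17.
D wins the head-to-head, 17–11.

D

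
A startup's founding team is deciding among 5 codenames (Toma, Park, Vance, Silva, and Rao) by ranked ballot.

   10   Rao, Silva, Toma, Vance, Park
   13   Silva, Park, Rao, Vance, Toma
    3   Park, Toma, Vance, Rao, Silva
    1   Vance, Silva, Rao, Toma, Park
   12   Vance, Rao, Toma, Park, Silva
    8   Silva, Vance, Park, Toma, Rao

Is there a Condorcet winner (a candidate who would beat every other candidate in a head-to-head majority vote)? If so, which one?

Head-to-head results (47 voters total):
Toma vs Park: Park wins 24–23.
Toma vs Vance: Vance wins 34–13.
Toma vs Silva: Silva wins 32–15.
Toma vs Rao: Rao wins 36–11.
Park vs Vance: Vance wins 31–16.
Park vs Silva: Silva wins 32–15.
Park vs Rao: Park wins 24–23.
Vance vs Silva: Silva wins 31–16.
Vance vs Rao: Vance wins 24–23.
Silva vs Rao: Rao wins 25–22.
No candidate beats all others: Park beats Rao beats Silva beats Park, a majority cycle.

There is no Condorcet winner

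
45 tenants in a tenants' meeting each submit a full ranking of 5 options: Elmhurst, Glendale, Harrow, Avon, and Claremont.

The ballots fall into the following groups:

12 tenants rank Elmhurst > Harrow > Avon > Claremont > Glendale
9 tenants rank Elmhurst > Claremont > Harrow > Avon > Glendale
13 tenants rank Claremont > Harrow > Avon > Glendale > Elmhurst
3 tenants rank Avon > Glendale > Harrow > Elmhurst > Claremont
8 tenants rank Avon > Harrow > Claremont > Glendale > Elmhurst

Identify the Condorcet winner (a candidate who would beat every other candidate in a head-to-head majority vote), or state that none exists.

Harrow

Head-to-head results (45 voters total):
Elmhurst vs Glendale: Glendale wins 24–21.
Elmhurst vs Harrow: Harrow wins 24–21.
Elmhurst vs Avon: Avon wins 24–21.
Elmhurst vs Claremont: Elmhurst wins 24–21.
Glendale vs Harrow: Harrow wins 42–3.
Glendale vs Avon: Avon wins 45–0.
Glendale vs Claremont: Claremont wins 42–3.
Harrow vs Avon: Harrow wins 34–11.
Harrow vs Claremont: Harrow wins 23–22.
Avon vs Claremont: Avon wins 23–22.
Harrow beats each rival — Elmhurst (24–21), Glendale (42–3), Avon (34–11), Claremont (23–22) — so Harrow is the Condorcet winner.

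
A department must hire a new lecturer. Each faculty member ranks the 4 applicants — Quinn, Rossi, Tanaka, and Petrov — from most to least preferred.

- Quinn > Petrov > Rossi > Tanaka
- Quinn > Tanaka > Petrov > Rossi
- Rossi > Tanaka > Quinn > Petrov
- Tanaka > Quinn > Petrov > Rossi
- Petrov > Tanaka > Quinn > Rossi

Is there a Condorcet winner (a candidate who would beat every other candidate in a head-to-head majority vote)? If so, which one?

Head-to-head results (5 voters total):
Quinn vs Rossi: Quinn wins 4–1.
Quinn vs Tanaka: Tanaka wins 3–2.
Quinn vs Petrov: Quinn wins 4–1.
Rossi vs Tanaka: Tanaka wins 3–2.
Rossi vs Petrov: Petrov wins 4–1.
Tanaka vs Petrov: Tanaka wins 3–2.
Tanaka beats each rival — Quinn (3–2), Rossi (3–2), Petrov (3–2) — so Tanaka is the Condorcet winner.

Tanaka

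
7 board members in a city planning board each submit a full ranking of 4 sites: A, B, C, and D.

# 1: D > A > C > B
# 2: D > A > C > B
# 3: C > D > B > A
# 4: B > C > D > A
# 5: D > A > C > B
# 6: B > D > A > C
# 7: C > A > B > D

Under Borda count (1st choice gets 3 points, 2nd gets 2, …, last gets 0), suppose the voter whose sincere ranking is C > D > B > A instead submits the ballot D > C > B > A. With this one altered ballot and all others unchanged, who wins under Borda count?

D

Borda totals with the altered ballot: A 9, B 8, C 10, D 15.
The winner is unchanged: still D.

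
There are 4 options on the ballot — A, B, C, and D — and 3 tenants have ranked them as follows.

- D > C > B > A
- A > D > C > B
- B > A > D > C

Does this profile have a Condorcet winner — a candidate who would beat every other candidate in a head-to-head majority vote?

Head-to-head results (3 voters total):
A vs B: B wins 2–1.
A vs C: A wins 2–1.
A vs D: A wins 2–1.
B vs C: C wins 2–1.
B vs D: D wins 2–1.
C vs D: D wins 3–0.
No candidate beats all others: A beats C beats B beats A, a majority cycle.

No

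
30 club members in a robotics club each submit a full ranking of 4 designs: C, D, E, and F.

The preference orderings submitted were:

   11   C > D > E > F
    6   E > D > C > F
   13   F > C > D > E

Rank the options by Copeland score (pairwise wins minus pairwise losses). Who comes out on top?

C

Pairwise results:
  C vs D: C wins 24–6.
  C vs E: C wins 24–6.
  C vs F: C wins 17–13.
  D vs E: D wins 24–6.
  D vs F: D wins 17–13.
  E vs F: E wins 17–13.
Copeland scores (wins − losses):
  C: 3 − 0 = 3
  D: 2 − 1 = 1
  E: 1 − 2 = -1
  F: 0 − 3 = -3
C has the best Copeland score.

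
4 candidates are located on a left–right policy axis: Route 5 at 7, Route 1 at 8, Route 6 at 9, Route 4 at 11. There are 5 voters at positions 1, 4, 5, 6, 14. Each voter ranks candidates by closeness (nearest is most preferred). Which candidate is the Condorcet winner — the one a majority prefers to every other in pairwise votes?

With single-peaked preferences on a line, the Condorcet winner is the candidate closest to the median voter.
The median voter (position 5) is closest to Route 5 at 7.
Check: Route 5 vs Route 1 — voters closer to Route 5: 4 of 5.

Route 5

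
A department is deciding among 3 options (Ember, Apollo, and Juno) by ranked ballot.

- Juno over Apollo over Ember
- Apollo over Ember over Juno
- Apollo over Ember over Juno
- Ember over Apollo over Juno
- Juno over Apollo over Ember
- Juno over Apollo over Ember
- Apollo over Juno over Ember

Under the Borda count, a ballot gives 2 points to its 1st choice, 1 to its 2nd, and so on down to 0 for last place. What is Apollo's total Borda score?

10

Borda scores:
  Ember: 0 + 1 + 1 + 2 + 0 + 0 + 0 = 4
  Apollo: 1 + 2 + 2 + 1 + 1 + 1 + 2 = 10
  Juno: 2 + 0 + 0 + 0 + 2 + 2 + 1 = 7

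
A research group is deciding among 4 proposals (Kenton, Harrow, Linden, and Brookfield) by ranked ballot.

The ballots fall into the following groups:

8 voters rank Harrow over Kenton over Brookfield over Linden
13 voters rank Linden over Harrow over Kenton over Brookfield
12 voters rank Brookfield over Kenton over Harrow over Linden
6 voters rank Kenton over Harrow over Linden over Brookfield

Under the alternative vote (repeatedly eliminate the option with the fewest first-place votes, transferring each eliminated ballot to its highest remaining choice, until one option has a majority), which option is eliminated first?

Round 1: Linden 13, Brookfield 12, Harrow 8, Kenton 6. Kenton has the fewest and is eliminated.
Round 2: Harrow 14, Linden 13, Brookfield 12. Brookfield has the fewest and is eliminated.
Round 3: Harrow 26, Linden 13. Harrow has a majority.

Kenton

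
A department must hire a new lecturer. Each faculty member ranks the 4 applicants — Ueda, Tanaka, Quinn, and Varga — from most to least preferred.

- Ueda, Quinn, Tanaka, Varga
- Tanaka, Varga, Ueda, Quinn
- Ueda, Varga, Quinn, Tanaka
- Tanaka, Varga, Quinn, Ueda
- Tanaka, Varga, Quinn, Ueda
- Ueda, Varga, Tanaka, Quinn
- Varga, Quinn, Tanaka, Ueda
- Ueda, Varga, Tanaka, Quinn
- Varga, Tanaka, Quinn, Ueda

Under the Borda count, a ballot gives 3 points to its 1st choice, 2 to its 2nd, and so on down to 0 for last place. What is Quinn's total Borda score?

Borda scores:
  Ueda: 3 + 1 + 3 + 0 + 0 + 3 + 0 + 3 + 0 = 13
  Tanaka: 1 + 3 + 0 + 3 + 3 + 1 + 1 + 1 + 2 = 15
  Quinn: 2 + 0 + 1 + 1 + 1 + 0 + 2 + 0 + 1 = 8
  Varga: 0 + 2 + 2 + 2 + 2 + 2 + 3 + 2 + 3 = 18

8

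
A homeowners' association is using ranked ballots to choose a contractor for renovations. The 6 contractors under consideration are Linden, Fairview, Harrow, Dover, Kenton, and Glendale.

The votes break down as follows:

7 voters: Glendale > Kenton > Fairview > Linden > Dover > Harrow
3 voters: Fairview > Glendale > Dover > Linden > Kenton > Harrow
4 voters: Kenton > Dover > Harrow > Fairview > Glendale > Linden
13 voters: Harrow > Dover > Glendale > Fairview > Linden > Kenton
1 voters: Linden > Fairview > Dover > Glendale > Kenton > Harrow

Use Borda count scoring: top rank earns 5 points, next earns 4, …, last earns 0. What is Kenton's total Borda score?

Borda scores:
  Linden: 7·2 + 3·2 + 4·0 + 13·1 + 5 = 38
  Fairview: 7·3 + 3·5 + 4·2 + 13·2 + 4 = 74
  Harrow: 7·0 + 3·0 + 4·3 + 13·5 + 0 = 77
  Dover: 7·1 + 3·3 + 4·4 + 13·4 + 3 = 87
  Kenton: 7·4 + 3·1 + 4·5 + 13·0 + 1 = 52
  Glendale: 7·5 + 3·4 + 4·1 + 13·3 + 2 = 92

52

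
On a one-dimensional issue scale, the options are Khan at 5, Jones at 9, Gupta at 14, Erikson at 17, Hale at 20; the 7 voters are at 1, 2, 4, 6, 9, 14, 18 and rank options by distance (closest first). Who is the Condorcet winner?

Khan

With single-peaked preferences on a line, the Condorcet winner is the candidate closest to the median voter.
The median voter (position 6) is closest to Khan at 5.
Check: Khan vs Gupta — voters closer to Khan: 5 of 7.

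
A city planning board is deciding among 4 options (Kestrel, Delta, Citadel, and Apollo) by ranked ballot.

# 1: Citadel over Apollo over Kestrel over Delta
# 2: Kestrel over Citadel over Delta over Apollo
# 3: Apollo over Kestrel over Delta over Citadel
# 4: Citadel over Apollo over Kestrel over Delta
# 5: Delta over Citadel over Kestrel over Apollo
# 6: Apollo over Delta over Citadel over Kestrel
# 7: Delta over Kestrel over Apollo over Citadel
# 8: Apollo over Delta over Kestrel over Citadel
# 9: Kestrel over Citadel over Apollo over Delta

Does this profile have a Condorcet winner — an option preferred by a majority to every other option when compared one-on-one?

Head-to-head results (9 voters total):
Kestrel vs Delta: Kestrel wins 5–4.
Kestrel vs Citadel: Kestrel wins 5–4.
Kestrel vs Apollo: Apollo wins 5–4.
Delta vs Citadel: Delta wins 5–4.
Delta vs Apollo: Apollo wins 6–3.
Citadel vs Apollo: Citadel wins 5–4.
No candidate beats all others: Kestrel beats Citadel beats Apollo beats Kestrel, a majority cycle.

No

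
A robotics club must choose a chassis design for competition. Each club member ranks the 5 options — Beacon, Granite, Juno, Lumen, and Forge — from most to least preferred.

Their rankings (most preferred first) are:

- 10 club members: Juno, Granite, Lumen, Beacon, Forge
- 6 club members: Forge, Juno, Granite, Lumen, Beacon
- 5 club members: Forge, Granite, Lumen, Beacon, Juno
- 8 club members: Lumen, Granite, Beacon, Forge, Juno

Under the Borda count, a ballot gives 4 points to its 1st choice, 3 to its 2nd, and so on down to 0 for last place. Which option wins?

Granite

Borda scores:
  Beacon: 10·1 + 6·0 + 5·1 + 8·2 = 31
  Granite: 10·3 + 6·2 + 5·3 + 8·3 = 81
  Juno: 10·4 + 6·3 + 5·0 + 8·0 = 58
  Lumen: 10·2 + 6·1 + 5·2 + 8·4 = 68
  Forge: 10·0 + 6·4 + 5·4 + 8·1 = 52
Granite has the highest total.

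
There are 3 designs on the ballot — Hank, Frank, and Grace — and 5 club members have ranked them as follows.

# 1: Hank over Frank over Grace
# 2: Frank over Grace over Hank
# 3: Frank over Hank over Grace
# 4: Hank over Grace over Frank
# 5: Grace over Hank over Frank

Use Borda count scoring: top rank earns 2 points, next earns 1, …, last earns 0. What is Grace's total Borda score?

Borda scores:
  Hank: 2 + 0 + 1 + 2 + 1 = 6
  Frank: 1 + 2 + 2 + 0 + 0 = 5
  Grace: 0 + 1 + 0 + 1 + 2 = 4

4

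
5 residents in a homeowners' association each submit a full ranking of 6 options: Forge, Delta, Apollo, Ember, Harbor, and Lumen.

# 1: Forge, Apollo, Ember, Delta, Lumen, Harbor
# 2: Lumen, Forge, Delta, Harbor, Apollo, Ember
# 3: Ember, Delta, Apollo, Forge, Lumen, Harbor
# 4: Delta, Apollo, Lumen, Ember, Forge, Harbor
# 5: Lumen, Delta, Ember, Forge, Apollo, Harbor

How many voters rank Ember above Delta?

Ballots ranking Ember above Delta: 2.
Ballots ranking Delta above Ember: 3.
So 2 of 5 voters prefer Ember to Delta.

2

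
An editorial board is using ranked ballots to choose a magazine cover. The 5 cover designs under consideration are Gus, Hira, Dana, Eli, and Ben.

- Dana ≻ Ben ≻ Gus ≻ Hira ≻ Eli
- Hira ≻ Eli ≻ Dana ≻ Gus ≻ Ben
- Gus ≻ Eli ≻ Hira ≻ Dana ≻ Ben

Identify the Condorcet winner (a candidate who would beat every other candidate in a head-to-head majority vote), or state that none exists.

There is no Condorcet winner

Head-to-head results (3 voters total):
Gus vs Hira: Gus wins 2–1.
Gus vs Dana: Dana wins 2–1.
Gus vs Eli: Gus wins 2–1.
Gus vs Ben: Gus wins 2–1.
Hira vs Dana: Hira wins 2–1.
Hira vs Eli: Hira wins 2–1.
Hira vs Ben: Hira wins 2–1.
Dana vs Eli: Eli wins 2–1.
Dana vs Ben: Dana wins 3–0.
Eli vs Ben: Eli wins 2–1.
No candidate beats all others: Gus beats Hira beats Dana beats Gus, a majority cycle.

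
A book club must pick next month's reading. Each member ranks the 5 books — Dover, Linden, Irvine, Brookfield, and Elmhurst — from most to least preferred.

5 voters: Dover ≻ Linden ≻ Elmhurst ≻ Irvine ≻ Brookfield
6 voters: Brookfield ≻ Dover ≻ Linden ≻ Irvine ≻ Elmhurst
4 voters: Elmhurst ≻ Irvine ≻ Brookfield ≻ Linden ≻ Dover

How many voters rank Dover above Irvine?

Ballots ranking Dover above Irvine: 5+6 = 11.
Ballots ranking Irvine above Dover: 4.
So 11 of 15 voters prefer Dover to Irvine.

11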